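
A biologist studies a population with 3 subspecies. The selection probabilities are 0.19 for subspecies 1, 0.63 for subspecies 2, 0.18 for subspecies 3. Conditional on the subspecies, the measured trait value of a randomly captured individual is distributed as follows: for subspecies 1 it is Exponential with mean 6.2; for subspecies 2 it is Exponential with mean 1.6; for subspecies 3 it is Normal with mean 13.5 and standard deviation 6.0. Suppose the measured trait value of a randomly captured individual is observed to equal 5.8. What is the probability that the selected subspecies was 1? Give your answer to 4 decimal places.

0.4330

Likelihoods f(5.8 | ·): 1: 0.0632897; 2: 0.0166557; 3: 0.029183.
Posterior ∝ prior × likelihood. Numerator for 1: 0.19·0.0632897 = 0.012025.
Normalizing constant: 0.19·0.0632897 + 0.63·0.0166557 + 0.18·0.029183 = 0.0277711.
P(1 | observation) = 0.012025 / 0.0277711 = 0.433006.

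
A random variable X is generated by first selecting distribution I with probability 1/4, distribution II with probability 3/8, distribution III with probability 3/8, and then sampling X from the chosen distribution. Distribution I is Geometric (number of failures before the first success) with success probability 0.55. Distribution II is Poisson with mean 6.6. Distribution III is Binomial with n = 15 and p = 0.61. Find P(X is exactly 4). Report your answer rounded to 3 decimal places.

0.048

Conditional on each component, P(X = 4): I: 0.0225534; II: 0.107553; III: 0.00600016.
By total probability, P(X = 4) = 0.25·0.0225534 + 0.375·0.107553 + 0.375·0.00600016 = 0.0482206.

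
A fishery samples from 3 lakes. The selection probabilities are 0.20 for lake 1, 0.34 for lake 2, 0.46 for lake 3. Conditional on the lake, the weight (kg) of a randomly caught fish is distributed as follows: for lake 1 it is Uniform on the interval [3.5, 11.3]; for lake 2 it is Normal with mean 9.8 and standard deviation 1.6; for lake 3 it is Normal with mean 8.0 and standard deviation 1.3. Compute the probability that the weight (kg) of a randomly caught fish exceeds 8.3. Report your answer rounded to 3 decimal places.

0.546

Conditional on each lake, P(X > 8.3): 1: 0.384615; 2: 0.825749; 3: 0.408747.
By total probability, P(X > 8.3) = 0.2·0.384615 + 0.34·0.825749 + 0.46·0.408747 = 0.545701.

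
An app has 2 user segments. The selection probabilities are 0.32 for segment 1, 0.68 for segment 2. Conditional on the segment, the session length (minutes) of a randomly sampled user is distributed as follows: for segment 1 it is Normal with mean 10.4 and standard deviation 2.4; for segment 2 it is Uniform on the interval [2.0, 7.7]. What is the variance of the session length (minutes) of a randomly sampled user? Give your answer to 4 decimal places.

Per component, 1: μ=10.4, E[X²]=113.92; 2: μ=4.85, E[X²]=26.23.
E[X] = 0.32·10.4 + 0.68·4.85 = 6.626.
E[X²] = 0.32·113.92 + 0.68·26.23 = 54.2908.
Var(X) = E[X²] − (E[X])² = 54.2908 − 43.9039 = 10.3869.

10.3869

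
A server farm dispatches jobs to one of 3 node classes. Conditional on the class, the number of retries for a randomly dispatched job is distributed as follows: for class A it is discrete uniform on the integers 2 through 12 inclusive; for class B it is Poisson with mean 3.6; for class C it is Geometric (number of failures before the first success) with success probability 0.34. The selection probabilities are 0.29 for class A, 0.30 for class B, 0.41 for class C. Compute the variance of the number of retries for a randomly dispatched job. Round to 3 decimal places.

10.708

Per component, A: μ=7, E[X²]=59; B: μ=3.6, E[X²]=16.56; C: μ=1.94118, E[X²]=9.47751.
E[X] = 0.29·7 + 0.3·3.6 + 0.41·1.94118 = 3.90588.
E[X²] = 0.29·59 + 0.3·16.56 + 0.41·9.47751 = 25.9638.
Var(X) = E[X²] − (E[X])² = 25.9638 − 15.2559 = 10.7079.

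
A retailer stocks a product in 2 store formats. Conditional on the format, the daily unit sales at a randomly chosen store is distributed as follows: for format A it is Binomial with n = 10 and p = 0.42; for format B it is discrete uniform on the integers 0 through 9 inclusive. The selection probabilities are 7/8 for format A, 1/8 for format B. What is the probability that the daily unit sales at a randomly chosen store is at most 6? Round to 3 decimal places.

Conditional on each format, P(X ≤ 6): A: 0.928836; B: 0.7.
By total probability, P(X ≤ 6) = 0.875·0.928836 + 0.125·0.7 = 0.900231.

0.900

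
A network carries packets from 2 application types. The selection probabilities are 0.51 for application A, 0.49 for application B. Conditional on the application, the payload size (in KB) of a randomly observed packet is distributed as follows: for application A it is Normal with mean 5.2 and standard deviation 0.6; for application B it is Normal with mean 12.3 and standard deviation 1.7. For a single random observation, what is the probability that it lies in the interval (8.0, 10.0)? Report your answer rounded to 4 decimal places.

0.0403

Conditional on each application, P(8.0 < X < 10.0): A: 1.53063e-06; B: 0.0823245.
By total probability, P(8.0 < X < 10.0) = 0.51·1.53063e-06 + 0.49·0.0823245 = 0.0403398.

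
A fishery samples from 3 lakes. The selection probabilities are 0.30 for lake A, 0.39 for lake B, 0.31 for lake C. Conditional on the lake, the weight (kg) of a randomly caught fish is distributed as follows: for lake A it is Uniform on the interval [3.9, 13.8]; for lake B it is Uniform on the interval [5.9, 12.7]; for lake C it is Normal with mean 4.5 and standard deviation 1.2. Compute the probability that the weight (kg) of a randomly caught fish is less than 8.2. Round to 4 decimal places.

0.5719

Conditional on each lake, P(X < 8.2): A: 0.434343; B: 0.338235; C: 0.998977.
By total probability, P(X < 8.2) = 0.3·0.434343 + 0.39·0.338235 + 0.31·0.998977 = 0.571898.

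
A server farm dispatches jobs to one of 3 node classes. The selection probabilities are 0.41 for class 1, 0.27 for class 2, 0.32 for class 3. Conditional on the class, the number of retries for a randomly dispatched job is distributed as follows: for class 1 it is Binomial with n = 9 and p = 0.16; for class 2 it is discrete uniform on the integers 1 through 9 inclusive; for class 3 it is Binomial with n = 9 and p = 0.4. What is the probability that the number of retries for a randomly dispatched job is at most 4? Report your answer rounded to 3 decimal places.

Conditional on each class, P(X ≤ 4): 1: 0.992515; 2: 0.444444; 3: 0.733432.
By total probability, P(X ≤ 4) = 0.41·0.992515 + 0.27·0.444444 + 0.32·0.733432 = 0.76163.

0.762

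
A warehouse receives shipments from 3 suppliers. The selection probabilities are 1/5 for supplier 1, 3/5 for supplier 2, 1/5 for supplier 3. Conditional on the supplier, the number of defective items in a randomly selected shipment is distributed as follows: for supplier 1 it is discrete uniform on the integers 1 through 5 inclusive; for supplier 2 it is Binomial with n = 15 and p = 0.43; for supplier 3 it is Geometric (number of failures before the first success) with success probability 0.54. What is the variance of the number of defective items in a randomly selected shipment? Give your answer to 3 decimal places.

Per component, 1: μ=3, E[X²]=11; 2: μ=6.45, E[X²]=45.279; 3: μ=0.851852, E[X²]=2.30316.
E[X] = 0.2·3 + 0.6·6.45 + 0.2·0.851852 = 4.64037.
E[X²] = 0.2·11 + 0.6·45.279 + 0.2·2.30316 = 29.828.
Var(X) = E[X²] − (E[X])² = 29.828 − 21.533 = 8.29499.

8.295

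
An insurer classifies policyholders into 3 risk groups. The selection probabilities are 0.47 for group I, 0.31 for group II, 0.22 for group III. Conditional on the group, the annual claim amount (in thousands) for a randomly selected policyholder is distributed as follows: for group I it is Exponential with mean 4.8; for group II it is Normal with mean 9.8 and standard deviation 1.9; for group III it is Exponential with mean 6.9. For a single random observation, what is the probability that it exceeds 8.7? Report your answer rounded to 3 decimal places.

0.362

Conditional on each group, P(X > 8.7): I: 0.163246; II: 0.718688; III: 0.283407.
By total probability, P(X > 8.7) = 0.47·0.163246 + 0.31·0.718688 + 0.22·0.283407 = 0.361868.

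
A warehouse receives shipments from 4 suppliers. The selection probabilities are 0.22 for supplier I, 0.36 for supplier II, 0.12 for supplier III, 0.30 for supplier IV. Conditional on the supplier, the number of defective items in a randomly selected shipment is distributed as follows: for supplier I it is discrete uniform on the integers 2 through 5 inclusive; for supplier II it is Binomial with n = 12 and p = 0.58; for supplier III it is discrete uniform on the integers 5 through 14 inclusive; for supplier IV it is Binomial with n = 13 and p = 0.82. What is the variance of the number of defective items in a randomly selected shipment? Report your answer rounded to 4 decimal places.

9.9807

Per component, I: μ=3.5, E[X²]=13.5; II: μ=6.96, E[X²]=51.3648; III: μ=9.5, E[X²]=98.5; IV: μ=10.66, E[X²]=115.554.
E[X] = 0.22·3.5 + 0.36·6.96 + 0.12·9.5 + 0.3·10.66 = 7.6136.
E[X²] = 0.22·13.5 + 0.36·51.3648 + 0.12·98.5 + 0.3·115.554 = 67.9476.
Var(X) = E[X²] − (E[X])² = 67.9476 − 57.9669 = 9.98074.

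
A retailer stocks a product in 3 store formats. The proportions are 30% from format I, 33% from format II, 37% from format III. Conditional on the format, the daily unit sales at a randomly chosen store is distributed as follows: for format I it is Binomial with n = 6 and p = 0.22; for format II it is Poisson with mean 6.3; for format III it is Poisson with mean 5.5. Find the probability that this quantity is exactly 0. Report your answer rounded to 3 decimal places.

0.070

Conditional on each format, P(X = 0): I: 0.2252; II: 0.0018363; III: 0.00408677.
By total probability, P(X = 0) = 0.3·0.2252 + 0.33·0.0018363 + 0.37·0.00408677 = 0.069678.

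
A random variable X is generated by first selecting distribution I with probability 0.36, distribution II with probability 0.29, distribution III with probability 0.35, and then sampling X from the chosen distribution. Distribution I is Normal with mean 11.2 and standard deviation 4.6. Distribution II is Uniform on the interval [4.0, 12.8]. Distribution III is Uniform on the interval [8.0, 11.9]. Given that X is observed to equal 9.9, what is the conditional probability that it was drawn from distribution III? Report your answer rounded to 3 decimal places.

Likelihoods f(9.9 | ·): I: 0.0833315; II: 0.113636; III: 0.25641.
Posterior ∝ prior × likelihood. Numerator for III: 0.35·0.25641 = 0.0897436.
Normalizing constant: 0.36·0.0833315 + 0.29·0.113636 + 0.35·0.25641 = 0.152697.
P(III | observation) = 0.0897436 / 0.152697 = 0.587722.

0.588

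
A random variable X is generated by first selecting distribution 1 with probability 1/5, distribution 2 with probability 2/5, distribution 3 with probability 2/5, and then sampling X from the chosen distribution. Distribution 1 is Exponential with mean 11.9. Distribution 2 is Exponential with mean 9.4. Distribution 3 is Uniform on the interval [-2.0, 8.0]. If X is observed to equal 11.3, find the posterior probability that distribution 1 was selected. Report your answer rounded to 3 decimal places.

0.337

Likelihoods f(11.3 | ·): 1: 0.0325129; 2: 0.0319738; 3: 0.
Posterior ∝ prior × likelihood. Numerator for 1: 0.2·0.0325129 = 0.00650258.
Normalizing constant: 0.2·0.0325129 + 0.4·0.0319738 + 0.4·0 = 0.0192921.
P(1 | observation) = 0.00650258 / 0.0192921 = 0.337059.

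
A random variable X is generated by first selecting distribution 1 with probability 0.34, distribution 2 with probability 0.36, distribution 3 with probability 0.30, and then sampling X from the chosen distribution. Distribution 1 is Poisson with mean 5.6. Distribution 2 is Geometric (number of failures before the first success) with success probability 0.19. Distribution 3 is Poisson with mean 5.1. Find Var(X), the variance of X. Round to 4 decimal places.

11.8314

Per component, 1: μ=5.6, E[X²]=36.96; 2: μ=4.26316, E[X²]=40.6122; 3: μ=5.1, E[X²]=31.11.
E[X] = 0.34·5.6 + 0.36·4.26316 + 0.3·5.1 = 4.96874.
E[X²] = 0.34·36.96 + 0.36·40.6122 + 0.3·31.11 = 36.5198.
Var(X) = E[X²] − (E[X])² = 36.5198 − 24.6883 = 11.8314.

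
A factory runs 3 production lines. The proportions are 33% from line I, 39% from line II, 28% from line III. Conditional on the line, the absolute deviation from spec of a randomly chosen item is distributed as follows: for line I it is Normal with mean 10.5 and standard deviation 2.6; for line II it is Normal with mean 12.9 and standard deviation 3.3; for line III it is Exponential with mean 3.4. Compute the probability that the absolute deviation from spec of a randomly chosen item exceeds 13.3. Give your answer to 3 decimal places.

0.228

Conditional on each line, P(X > 13.3): I: 0.140757; II: 0.451762; III: 0.0200052.
By total probability, P(X > 13.3) = 0.33·0.140757 + 0.39·0.451762 + 0.28·0.0200052 = 0.228238.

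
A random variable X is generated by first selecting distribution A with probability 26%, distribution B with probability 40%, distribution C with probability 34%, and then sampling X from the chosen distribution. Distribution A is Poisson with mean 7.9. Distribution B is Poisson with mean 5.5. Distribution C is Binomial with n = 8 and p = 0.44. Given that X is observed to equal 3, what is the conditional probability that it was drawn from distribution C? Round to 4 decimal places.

Likelihoods P(X=3 | ·): A: 0.0304652; B: 0.113323; C: 0.262716.
Posterior ∝ prior × likelihood. Numerator for C: 0.34·0.262716 = 0.0893234.
Normalizing constant: 0.26·0.0304652 + 0.4·0.113323 + 0.34·0.262716 = 0.142573.
P(C | observation) = 0.0893234 / 0.142573 = 0.626508.

0.6265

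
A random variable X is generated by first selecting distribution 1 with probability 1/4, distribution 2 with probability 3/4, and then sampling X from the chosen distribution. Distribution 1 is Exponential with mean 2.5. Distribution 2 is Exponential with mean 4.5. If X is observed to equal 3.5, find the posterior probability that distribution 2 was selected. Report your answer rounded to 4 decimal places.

Likelihoods f(3.5 | ·): 1: 0.0986388; 2: 0.102095.
Posterior ∝ prior × likelihood. Numerator for 2: 0.75·0.102095 = 0.076571.
Normalizing constant: 0.25·0.0986388 + 0.75·0.102095 = 0.101231.
P(2 | observation) = 0.076571 / 0.101231 = 0.756401.

0.7564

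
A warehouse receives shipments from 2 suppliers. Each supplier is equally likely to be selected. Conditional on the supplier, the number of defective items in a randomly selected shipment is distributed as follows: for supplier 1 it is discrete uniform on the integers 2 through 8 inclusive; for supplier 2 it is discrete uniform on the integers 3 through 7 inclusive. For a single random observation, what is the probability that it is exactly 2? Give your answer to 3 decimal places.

Conditional on each supplier, P(X = 2): 1: 0.142857; 2: 0.
By total probability, P(X = 2) = 0.5·0.142857 + 0.5·0 = 0.0714286.

0.071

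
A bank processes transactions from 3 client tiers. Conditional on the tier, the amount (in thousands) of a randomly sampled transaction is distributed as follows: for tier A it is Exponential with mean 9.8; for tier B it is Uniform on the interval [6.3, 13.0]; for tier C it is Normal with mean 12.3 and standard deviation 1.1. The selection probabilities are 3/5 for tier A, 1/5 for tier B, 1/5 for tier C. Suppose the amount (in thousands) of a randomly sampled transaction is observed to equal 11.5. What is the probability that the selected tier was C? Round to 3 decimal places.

Likelihoods f(11.5 | ·): A: 0.0315604; B: 0.149254; C: 0.278396.
Posterior ∝ prior × likelihood. Numerator for C: 0.2·0.278396 = 0.0556792.
Normalizing constant: 0.6·0.0315604 + 0.2·0.149254 + 0.2·0.278396 = 0.104466.
P(C | observation) = 0.0556792 / 0.104466 = 0.532988.

0.533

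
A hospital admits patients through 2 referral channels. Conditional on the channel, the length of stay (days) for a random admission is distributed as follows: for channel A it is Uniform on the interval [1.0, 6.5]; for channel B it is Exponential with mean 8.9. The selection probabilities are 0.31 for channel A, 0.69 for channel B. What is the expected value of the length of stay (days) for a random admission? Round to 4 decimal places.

Component means — A: 3.75; B: 8.9.
E[X] = 0.31·3.75 + 0.69·8.9 = 7.3035.

7.3035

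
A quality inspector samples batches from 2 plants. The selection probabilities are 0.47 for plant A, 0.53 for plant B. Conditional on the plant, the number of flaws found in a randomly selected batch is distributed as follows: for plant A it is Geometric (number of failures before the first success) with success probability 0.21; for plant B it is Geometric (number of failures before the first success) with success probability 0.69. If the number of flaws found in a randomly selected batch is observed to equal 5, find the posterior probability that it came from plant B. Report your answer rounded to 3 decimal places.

Likelihoods P(X=5 | ·): A: 0.0646182; B: 0.00197541.
Posterior ∝ prior × likelihood. Numerator for B: 0.53·0.00197541 = 0.00104697.
Normalizing constant: 0.47·0.0646182 + 0.53·0.00197541 = 0.0314175.
P(B | observation) = 0.00104697 / 0.0314175 = 0.0333243.

0.033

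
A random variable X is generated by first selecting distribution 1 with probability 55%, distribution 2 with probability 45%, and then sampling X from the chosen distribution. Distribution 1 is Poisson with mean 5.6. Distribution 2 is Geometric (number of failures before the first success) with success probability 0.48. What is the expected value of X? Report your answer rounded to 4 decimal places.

3.5675

Component means — 1: 5.6; 2: 1.08333.
E[X] = 0.55·5.6 + 0.45·1.08333 = 3.5675.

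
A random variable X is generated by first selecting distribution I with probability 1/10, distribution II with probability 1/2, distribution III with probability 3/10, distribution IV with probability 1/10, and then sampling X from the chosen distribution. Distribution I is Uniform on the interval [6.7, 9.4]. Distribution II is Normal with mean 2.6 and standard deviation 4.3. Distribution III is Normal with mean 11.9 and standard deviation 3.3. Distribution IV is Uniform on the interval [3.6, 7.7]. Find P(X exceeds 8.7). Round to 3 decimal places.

0.315

Conditional on each component, P(X > 8.7): I: 0.259259; II: 0.0780072; III: 0.833901; IV: 0.
By total probability, P(X > 8.7) = 0.1·0.259259 + 0.5·0.0780072 + 0.3·0.833901 + 0.1·0 = 0.3151.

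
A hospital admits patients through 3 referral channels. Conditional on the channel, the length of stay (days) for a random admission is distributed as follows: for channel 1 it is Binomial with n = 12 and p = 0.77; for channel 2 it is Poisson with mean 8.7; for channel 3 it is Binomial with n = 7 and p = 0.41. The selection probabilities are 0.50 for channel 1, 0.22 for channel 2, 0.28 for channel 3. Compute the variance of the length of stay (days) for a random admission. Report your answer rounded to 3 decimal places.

Per component, 1: μ=9.24, E[X²]=87.5028; 2: μ=8.7, E[X²]=84.39; 3: μ=2.87, E[X²]=9.9302.
E[X] = 0.5·9.24 + 0.22·8.7 + 0.28·2.87 = 7.3376.
E[X²] = 0.5·87.5028 + 0.22·84.39 + 0.28·9.9302 = 65.0977.
Var(X) = E[X²] − (E[X])² = 65.0977 − 53.8404 = 11.2573.

11.257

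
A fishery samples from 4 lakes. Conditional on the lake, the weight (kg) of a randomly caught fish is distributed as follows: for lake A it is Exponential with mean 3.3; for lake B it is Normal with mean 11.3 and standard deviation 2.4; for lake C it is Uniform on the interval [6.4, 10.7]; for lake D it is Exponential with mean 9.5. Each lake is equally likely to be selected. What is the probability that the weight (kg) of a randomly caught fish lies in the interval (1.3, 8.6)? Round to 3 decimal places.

0.428

Conditional on each lake, P(1.3 < X < 8.6): A: 0.60057; B: 0.130279; C: 0.511628; D: 0.467672.
By total probability, P(1.3 < X < 8.6) = 0.25·0.60057 + 0.25·0.130279 + 0.25·0.511628 + 0.25·0.467672 = 0.427537.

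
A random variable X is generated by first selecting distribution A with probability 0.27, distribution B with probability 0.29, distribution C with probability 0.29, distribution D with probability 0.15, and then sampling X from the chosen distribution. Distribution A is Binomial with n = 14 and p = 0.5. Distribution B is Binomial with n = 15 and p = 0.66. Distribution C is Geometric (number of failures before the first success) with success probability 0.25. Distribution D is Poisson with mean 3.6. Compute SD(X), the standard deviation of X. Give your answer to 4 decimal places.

3.7506

Per component, A: μ=7, E[X²]=52.5; B: μ=9.9, E[X²]=101.376; C: μ=3, E[X²]=21; D: μ=3.6, E[X²]=16.56.
E[X] = 0.27·7 + 0.29·9.9 + 0.29·3 + 0.15·3.6 = 6.171.
E[X²] = 0.27·52.5 + 0.29·101.376 + 0.29·21 + 0.15·16.56 = 52.148.
Var(X) = E[X²] − (E[X])² = 52.148 − 38.0812 = 14.0668.
SD(X) = √14.0668 = 3.75057.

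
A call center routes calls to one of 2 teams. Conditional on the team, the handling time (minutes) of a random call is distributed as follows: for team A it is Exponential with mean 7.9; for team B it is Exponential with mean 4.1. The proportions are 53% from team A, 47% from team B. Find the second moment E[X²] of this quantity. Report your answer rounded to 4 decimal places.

For each component E[X²] = Var + (mean)², giving A: 124.82; B: 33.62.
Overall E[X²] = 0.53·124.82 + 0.47·33.62 = 81.956.

81.9560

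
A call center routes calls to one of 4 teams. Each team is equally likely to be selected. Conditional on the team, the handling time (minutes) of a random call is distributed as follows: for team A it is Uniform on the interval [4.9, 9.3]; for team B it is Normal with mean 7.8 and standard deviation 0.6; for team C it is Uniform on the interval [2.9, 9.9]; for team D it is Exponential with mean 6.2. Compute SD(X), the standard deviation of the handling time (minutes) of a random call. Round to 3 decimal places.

Per component, A: μ=7.1, E[X²]=52.0233; B: μ=7.8, E[X²]=61.2; C: μ=6.4, E[X²]=45.0433; D: μ=6.2, E[X²]=76.88.
E[X] = 0.25·7.1 + 0.25·7.8 + 0.25·6.4 + 0.25·6.2 = 6.875.
E[X²] = 0.25·52.0233 + 0.25·61.2 + 0.25·45.0433 + 0.25·76.88 = 58.7867.
Var(X) = E[X²] − (E[X])² = 58.7867 − 47.2656 = 11.521.
SD(X) = √11.521 = 3.39427.

3.394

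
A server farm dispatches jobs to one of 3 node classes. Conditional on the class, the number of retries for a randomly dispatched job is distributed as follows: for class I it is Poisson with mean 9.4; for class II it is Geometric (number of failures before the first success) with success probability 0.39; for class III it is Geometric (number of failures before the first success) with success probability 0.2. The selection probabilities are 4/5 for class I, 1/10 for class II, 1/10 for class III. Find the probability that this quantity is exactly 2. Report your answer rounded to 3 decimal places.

Conditional on each class, P(X = 2): I: 0.00365475; II: 0.145119; III: 0.128.
By total probability, P(X = 2) = 0.8·0.00365475 + 0.1·0.145119 + 0.1·0.128 = 0.0302357.

0.030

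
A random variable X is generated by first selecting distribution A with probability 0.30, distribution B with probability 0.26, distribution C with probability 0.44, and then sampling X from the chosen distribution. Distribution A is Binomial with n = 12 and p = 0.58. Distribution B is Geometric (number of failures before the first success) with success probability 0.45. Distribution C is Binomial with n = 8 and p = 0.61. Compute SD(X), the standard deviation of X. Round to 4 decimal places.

Per component, A: μ=6.96, E[X²]=51.3648; B: μ=1.22222, E[X²]=4.20988; C: μ=4.88, E[X²]=25.7176.
E[X] = 0.3·6.96 + 0.26·1.22222 + 0.44·4.88 = 4.55298.
E[X²] = 0.3·51.3648 + 0.26·4.20988 + 0.44·25.7176 = 27.8198.
Var(X) = E[X²] − (E[X])² = 27.8198 − 20.7296 = 7.09015.
SD(X) = √7.09015 = 2.66273.

2.6627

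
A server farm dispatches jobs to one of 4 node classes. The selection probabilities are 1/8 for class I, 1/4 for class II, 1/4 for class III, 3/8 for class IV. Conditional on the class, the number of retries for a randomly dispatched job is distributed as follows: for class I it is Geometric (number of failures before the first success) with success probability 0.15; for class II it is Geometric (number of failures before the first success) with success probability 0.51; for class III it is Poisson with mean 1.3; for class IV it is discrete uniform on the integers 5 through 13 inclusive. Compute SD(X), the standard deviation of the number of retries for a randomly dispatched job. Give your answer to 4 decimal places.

4.6316

Per component, I: μ=5.66667, E[X²]=69.8889; II: μ=0.960784, E[X²]=2.807; III: μ=1.3, E[X²]=2.99; IV: μ=9, E[X²]=87.6667.
E[X] = 0.125·5.66667 + 0.25·0.960784 + 0.25·1.3 + 0.375·9 = 4.64853.
E[X²] = 0.125·69.8889 + 0.25·2.807 + 0.25·2.99 + 0.375·87.6667 = 43.0604.
Var(X) = E[X²] − (E[X])² = 43.0604 − 21.6088 = 21.4515.
SD(X) = √21.4515 = 4.63158.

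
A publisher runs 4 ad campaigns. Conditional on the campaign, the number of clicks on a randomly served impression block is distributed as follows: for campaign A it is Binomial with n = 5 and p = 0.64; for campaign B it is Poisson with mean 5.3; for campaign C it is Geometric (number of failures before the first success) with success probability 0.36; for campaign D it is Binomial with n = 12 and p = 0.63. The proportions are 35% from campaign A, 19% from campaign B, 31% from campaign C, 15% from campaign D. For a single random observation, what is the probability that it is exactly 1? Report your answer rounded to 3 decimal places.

0.095

Conditional on each campaign, P(X = 1): A: 0.0537477; B: 0.0264554; C: 0.2304; D: 0.000134506.
By total probability, P(X = 1) = 0.35·0.0537477 + 0.19·0.0264554 + 0.31·0.2304 + 0.15·0.000134506 = 0.0952824.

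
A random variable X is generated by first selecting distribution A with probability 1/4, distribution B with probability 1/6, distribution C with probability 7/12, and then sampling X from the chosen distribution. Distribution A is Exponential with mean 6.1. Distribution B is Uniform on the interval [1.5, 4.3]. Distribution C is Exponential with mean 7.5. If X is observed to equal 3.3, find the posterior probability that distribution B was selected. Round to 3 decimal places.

Likelihoods f(3.3 | ·): A: 0.0954386; B: 0.357143; C: 0.0858715.
Posterior ∝ prior × likelihood. Numerator for B: 0.166667·0.357143 = 0.0595238.
Normalizing constant: 0.25·0.0954386 + 0.166667·0.357143 + 0.583333·0.0858715 = 0.133475.
P(B | observation) = 0.0595238 / 0.133475 = 0.445954.

0.446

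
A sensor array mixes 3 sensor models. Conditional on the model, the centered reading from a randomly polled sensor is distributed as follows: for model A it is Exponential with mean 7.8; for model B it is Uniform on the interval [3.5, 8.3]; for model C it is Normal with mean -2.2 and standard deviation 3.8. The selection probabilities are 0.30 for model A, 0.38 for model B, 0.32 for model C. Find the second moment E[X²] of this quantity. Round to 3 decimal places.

56.631

For each component E[X²] = Var + (mean)², giving A: 121.68; B: 36.73; C: 19.28.
Overall E[X²] = 0.3·121.68 + 0.38·36.73 + 0.32·19.28 = 56.631.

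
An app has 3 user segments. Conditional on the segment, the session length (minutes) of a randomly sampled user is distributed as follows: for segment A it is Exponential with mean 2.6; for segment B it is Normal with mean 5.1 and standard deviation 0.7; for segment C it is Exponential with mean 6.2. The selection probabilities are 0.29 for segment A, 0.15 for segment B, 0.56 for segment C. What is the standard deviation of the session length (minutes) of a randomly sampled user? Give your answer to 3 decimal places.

Per component, A: μ=2.6, E[X²]=13.52; B: μ=5.1, E[X²]=26.5; C: μ=6.2, E[X²]=76.88.
E[X] = 0.29·2.6 + 0.15·5.1 + 0.56·6.2 = 4.991.
E[X²] = 0.29·13.52 + 0.15·26.5 + 0.56·76.88 = 50.9486.
Var(X) = E[X²] − (E[X])² = 50.9486 − 24.9101 = 26.0385.
SD(X) = √26.0385 = 5.1028.

5.103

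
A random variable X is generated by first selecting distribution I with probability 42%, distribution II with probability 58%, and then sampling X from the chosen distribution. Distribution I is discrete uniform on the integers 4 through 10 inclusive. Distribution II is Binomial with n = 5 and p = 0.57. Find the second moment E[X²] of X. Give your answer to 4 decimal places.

27.6818

For each component E[X²] = Var + (mean)², giving I: 53; II: 9.348.
Overall E[X²] = 0.42·53 + 0.58·9.348 = 27.6818.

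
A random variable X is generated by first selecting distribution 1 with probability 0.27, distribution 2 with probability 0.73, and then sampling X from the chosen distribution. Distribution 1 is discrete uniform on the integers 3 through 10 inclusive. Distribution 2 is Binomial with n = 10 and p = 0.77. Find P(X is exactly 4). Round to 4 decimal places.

0.0417

Conditional on each component, P(X = 4): 1: 0.125; 2: 0.0109282.
By total probability, P(X = 4) = 0.27·0.125 + 0.73·0.0109282 = 0.0417276.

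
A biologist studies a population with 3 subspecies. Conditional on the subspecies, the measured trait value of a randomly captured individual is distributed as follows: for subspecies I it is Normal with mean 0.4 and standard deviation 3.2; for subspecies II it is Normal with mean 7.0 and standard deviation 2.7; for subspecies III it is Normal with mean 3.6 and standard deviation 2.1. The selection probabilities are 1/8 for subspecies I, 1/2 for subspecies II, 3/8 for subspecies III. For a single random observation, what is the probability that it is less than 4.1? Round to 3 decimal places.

0.403

Conditional on each subspecies, P(X < 4.1): I: 0.876211; II: 0.141395; III: 0.594096.
By total probability, P(X < 4.1) = 0.125·0.876211 + 0.5·0.141395 + 0.375·0.594096 = 0.40301.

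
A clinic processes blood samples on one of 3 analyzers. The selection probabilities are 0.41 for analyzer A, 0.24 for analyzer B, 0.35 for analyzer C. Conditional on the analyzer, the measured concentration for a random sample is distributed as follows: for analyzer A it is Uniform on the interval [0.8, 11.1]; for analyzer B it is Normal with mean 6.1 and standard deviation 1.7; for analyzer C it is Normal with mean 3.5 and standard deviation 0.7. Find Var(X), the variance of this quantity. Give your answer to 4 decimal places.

Per component, A: μ=5.95, E[X²]=44.2433; B: μ=6.1, E[X²]=40.1; C: μ=3.5, E[X²]=12.74.
E[X] = 0.41·5.95 + 0.24·6.1 + 0.35·3.5 = 5.1285.
E[X²] = 0.41·44.2433 + 0.24·40.1 + 0.35·12.74 = 32.2228.
Var(X) = E[X²] − (E[X])² = 32.2228 − 26.3015 = 5.92125.

5.9213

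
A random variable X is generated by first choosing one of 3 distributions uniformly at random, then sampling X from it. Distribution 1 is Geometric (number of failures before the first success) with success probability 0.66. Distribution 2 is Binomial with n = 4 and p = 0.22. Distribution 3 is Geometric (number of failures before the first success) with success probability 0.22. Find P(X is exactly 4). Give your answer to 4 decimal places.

Conditional on each component, P(X = 4): 1: 0.00881982; 2: 0.00234256; 3: 0.0814331.
By total probability, P(X = 4) = 0.333333·0.00881982 + 0.333333·0.00234256 + 0.333333·0.0814331 = 0.0308652.

0.0309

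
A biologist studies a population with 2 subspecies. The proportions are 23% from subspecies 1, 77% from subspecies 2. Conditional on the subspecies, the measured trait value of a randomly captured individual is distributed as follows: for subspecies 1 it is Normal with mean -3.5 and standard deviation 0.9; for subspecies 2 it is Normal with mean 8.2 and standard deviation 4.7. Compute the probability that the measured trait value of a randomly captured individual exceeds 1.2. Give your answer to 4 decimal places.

0.7175

Conditional on each subspecies, P(X > 1.2): 1: 8.83943e-08; 2: 0.931804.
By total probability, P(X > 1.2) = 0.23·8.83943e-08 + 0.77·0.931804 = 0.717489.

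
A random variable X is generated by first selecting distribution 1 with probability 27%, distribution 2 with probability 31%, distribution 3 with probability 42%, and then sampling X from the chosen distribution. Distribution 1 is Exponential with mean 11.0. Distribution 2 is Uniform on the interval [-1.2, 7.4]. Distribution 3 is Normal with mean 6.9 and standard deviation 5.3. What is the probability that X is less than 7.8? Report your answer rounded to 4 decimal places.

Conditional on each component, P(X < 7.8): 1: 0.507909; 2: 1; 3: 0.567421.
By total probability, P(X < 7.8) = 0.27·0.507909 + 0.31·1 + 0.42·0.567421 = 0.685452.

0.6855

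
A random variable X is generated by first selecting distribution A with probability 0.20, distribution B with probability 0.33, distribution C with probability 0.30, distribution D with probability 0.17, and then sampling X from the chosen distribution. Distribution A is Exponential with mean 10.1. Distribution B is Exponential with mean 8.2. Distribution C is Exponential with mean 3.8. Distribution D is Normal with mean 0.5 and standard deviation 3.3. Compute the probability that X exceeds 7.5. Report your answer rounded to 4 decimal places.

Conditional on each component, P(X > 7.5): A: 0.475887; B: 0.400663; C: 0.138944; D: 0.016952.
By total probability, P(X > 7.5) = 0.2·0.475887 + 0.33·0.400663 + 0.3·0.138944 + 0.17·0.016952 = 0.271961.

0.2720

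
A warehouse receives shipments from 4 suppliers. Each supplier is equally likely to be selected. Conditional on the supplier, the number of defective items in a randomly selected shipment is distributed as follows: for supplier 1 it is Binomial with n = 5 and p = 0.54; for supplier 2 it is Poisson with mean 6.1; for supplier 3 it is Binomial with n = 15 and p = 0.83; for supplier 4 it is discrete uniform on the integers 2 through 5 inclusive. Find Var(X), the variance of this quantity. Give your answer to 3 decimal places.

Per component, 1: μ=2.7, E[X²]=8.532; 2: μ=6.1, E[X²]=43.31; 3: μ=12.45, E[X²]=157.119; 4: μ=3.5, E[X²]=13.5.
E[X] = 0.25·2.7 + 0.25·6.1 + 0.25·12.45 + 0.25·3.5 = 6.1875.
E[X²] = 0.25·8.532 + 0.25·43.31 + 0.25·157.119 + 0.25·13.5 = 55.6152.
Var(X) = E[X²] − (E[X])² = 55.6152 − 38.2852 = 17.3301.

17.330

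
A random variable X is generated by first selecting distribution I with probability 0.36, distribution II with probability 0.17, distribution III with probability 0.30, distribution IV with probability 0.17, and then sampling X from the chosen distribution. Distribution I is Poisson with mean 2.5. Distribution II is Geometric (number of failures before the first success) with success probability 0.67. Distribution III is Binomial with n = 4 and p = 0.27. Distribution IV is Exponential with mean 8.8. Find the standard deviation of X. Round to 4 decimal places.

4.7298

Per component, I: μ=2.5, E[X²]=8.75; II: μ=0.492537, E[X²]=0.977723; III: μ=1.08, E[X²]=1.9548; IV: μ=8.8, E[X²]=154.88.
E[X] = 0.36·2.5 + 0.17·0.492537 + 0.3·1.08 + 0.17·8.8 = 2.80373.
E[X²] = 0.36·8.75 + 0.17·0.977723 + 0.3·1.9548 + 0.17·154.88 = 30.2323.
Var(X) = E[X²] − (E[X])² = 30.2323 − 7.86091 = 22.3713.
SD(X) = √22.3713 = 4.72984.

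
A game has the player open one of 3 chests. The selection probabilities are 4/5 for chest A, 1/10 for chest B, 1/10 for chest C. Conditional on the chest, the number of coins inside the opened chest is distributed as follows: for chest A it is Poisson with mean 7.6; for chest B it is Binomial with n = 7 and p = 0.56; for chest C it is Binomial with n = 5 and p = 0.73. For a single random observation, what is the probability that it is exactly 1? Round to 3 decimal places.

Conditional on each chest, P(X = 1): A: 0.00380343; B: 0.0284448; C: 0.0193976.
By total probability, P(X = 1) = 0.8·0.00380343 + 0.1·0.0284448 + 0.1·0.0193976 = 0.00782698.

0.008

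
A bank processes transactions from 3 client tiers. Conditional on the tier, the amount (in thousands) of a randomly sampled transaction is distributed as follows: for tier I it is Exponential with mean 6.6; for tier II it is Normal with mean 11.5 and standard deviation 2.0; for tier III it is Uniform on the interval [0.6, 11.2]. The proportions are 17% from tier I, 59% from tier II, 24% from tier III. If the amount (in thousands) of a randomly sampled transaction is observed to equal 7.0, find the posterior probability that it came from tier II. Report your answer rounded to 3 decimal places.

0.229

Likelihoods f(7.0 | ·): I: 0.0524615; II: 0.0158698; III: 0.0943396.
Posterior ∝ prior × likelihood. Numerator for II: 0.59·0.0158698 = 0.0093632.
Normalizing constant: 0.17·0.0524615 + 0.59·0.0158698 + 0.24·0.0943396 = 0.0409232.
P(II | observation) = 0.0093632 / 0.0409232 = 0.228799.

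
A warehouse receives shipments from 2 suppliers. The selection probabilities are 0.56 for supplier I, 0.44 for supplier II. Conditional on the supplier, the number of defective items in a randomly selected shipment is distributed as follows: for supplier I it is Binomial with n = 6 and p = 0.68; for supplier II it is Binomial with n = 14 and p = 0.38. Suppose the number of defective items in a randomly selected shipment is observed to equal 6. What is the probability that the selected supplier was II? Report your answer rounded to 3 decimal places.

0.611

Likelihoods P(X=6 | ·): I: 0.0988675; II: 0.19742.
Posterior ∝ prior × likelihood. Numerator for II: 0.44·0.19742 = 0.0868647.
Normalizing constant: 0.56·0.0988675 + 0.44·0.19742 = 0.14223.
P(II | observation) = 0.0868647 / 0.14223 = 0.610732.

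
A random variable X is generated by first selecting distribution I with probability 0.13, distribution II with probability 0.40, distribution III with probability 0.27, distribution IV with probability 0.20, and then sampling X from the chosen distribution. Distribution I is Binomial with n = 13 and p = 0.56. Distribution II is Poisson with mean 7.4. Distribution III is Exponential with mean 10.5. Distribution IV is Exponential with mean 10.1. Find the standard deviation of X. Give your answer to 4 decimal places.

Per component, I: μ=7.28, E[X²]=56.2016; II: μ=7.4, E[X²]=62.16; III: μ=10.5, E[X²]=220.5; IV: μ=10.1, E[X²]=204.02.
E[X] = 0.13·7.28 + 0.4·7.4 + 0.27·10.5 + 0.2·10.1 = 8.7614.
E[X²] = 0.13·56.2016 + 0.4·62.16 + 0.27·220.5 + 0.2·204.02 = 132.509.
Var(X) = E[X²] − (E[X])² = 132.509 − 76.7621 = 55.7471.
SD(X) = √55.7471 = 7.4664.

7.4664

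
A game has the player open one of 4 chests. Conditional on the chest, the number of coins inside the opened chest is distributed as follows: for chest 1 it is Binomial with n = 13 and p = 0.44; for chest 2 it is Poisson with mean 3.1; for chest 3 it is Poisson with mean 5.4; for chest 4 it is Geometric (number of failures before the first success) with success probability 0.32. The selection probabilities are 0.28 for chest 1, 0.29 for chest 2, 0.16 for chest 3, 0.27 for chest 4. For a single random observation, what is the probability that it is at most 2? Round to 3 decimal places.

0.325

Conditional on each chest, P(X ≤ 2): 1: 0.0316222; 2: 0.401163; 3: 0.0947579; 4: 0.685568.
By total probability, P(X ≤ 2) = 0.28·0.0316222 + 0.29·0.401163 + 0.16·0.0947579 + 0.27·0.685568 = 0.325456.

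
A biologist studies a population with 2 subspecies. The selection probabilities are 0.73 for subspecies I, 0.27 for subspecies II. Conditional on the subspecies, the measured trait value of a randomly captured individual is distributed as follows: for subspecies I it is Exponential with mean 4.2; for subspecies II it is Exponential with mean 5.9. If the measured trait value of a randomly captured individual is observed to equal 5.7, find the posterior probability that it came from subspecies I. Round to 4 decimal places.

0.7198

Likelihoods f(5.7 | ·): I: 0.0612846; II: 0.0645023.
Posterior ∝ prior × likelihood. Numerator for I: 0.73·0.0612846 = 0.0447377.
Normalizing constant: 0.73·0.0612846 + 0.27·0.0645023 = 0.0621534.
P(I | observation) = 0.0447377 / 0.0621534 = 0.719796.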